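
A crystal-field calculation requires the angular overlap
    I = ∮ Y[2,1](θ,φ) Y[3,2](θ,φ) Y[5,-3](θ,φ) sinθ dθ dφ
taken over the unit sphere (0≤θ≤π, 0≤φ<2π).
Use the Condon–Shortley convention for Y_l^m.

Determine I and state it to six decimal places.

Checks pass: Σm=0; 10 even; l₃=5∈[1,5].
(2·2+1)(2·3+1)(2·5+1) = 385
Δ: 0! 4! 6! / 11! → 1/2310
sum: t=0:+1/144 = 1/144
3j²(2 3 5; 0 0 0) = Δ·Π!·Σ² = 10/231  (sign -1)
sum: t=0:+1/720 = 1/720
3j²(2 3 5; 1 2 -3) = Δ·Π!·Σ² = 8/165  (sign +1)
combine: 4πI² = 385·10/231·8/165 = 80/99
take √, sign -1: I = -0.25358436

-0.253584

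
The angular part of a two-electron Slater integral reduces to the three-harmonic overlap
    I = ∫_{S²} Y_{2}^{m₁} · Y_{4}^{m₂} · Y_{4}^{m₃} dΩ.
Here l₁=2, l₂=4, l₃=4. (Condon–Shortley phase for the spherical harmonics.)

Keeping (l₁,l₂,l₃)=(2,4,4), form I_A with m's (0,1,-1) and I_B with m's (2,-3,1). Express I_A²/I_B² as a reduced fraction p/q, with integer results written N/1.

Shared (l₁,l₂,l₃)=(2,4,4): N and (l;000)² cancel in I_A²/I_B².
A: Δ = 2!·2!·6!/11! = 1/13860; Racah Σ t=0..2: t=0:+1/480 t=1:−1/48 t=2:+1/144 = -17/1440; ⇒ 3j(2 4 4; 0 1 -1)² = 289/13860, sgn +1
B: Δ = 2!·2!·6!/11! = 1/13860; Racah Σ t=0..0: t=0:+1/480 = 1/480; ⇒ 3j(2 4 4; 2 -3 1)² = 3/110, sgn -1
I_A²/I_B² = (289/13860)/(3/110) = 289/378

289/378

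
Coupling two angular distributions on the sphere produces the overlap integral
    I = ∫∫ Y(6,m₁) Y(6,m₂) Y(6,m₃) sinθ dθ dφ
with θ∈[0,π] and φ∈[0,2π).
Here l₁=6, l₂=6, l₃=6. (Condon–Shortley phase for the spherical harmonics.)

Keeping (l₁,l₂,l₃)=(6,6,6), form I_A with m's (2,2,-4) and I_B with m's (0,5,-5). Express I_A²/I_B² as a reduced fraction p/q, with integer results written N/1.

l's match ⇒ only the (l;m) 3-j factors differ between A and B.
A: triangle coeff Δ(6,6,6) = 1/325909584; Σ_t [2,4]: t=2:+1/1658880 t=3:−1/518400 t=4:+1/1658880 = -1/1382400; (3j)²=504/46189 [(6 6 6; 2 2 -4)], sign=-1
B: triangle coeff Δ(6,6,6) = 1/325909584; Σ_t [5,6]: t=5:−1/10368000 t=6:+1/62208000 = -1/12441600; (3j)²=275/16796 [(6 6 6; 0 5 -5)], sign=+1
I_A²/I_B² = (504/46189)/(275/16796) = 2016/3025

2016/3025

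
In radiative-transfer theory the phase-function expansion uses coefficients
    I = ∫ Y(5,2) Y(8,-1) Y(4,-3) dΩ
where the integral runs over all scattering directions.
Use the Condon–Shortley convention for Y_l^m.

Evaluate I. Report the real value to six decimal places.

0.000000

2 − 1 − 3 = -2 ≠ 0: azimuthal integral kills it; I = 0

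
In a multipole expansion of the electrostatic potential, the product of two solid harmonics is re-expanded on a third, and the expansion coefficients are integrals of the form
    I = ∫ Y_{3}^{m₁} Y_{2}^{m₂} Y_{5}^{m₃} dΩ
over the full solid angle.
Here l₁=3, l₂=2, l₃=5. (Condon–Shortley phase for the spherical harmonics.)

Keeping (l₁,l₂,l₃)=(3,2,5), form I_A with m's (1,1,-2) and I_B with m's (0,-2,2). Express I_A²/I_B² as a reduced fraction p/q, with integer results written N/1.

3/1

Shared (l₁,l₂,l₃)=(3,2,5): N and (l;000)² cancel in I_A²/I_B².
A: Δ = 0!·6!·4!/11! = 1/2310; Racah Σ t=0..0: t=0:+1/288 = 1/288; ⇒ 3j(3 2 5; 1 1 -2)² = 1/22, sgn -1
B: Δ = 0!·6!·4!/11! = 1/2310; Racah Σ t=0..0: t=0:+1/864 = 1/864; ⇒ 3j(3 2 5; 0 -2 2)² = 1/66, sgn -1
I_A²/I_B² = (1/22)/(1/66) = 3/1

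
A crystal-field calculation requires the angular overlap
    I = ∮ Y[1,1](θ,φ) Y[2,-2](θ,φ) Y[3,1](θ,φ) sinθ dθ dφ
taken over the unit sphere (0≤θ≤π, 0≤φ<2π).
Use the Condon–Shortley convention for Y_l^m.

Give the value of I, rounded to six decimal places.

-0.082589

Rules hold: Σm=0, L=6 even, 1≤3≤3.
N = 3·5·7 = 105
Δ = 0!·2!·4!/7! = 1/105
Racah Σ t=0..0: t=0:+1/4 = 1/4
⇒ 3j(1 2 3; 0 0 0)² = 3/35, sgn -1
Racah Σ t=0..0: t=0:+1/48 = 1/48
⇒ 3j(1 2 3; 1 -2 1)² = 1/105, sgn +1
4πI² = N·(3j₀)²·(3jₘ)² = 3/35
I = -1·√(0.0857143/4π) = -0.08258890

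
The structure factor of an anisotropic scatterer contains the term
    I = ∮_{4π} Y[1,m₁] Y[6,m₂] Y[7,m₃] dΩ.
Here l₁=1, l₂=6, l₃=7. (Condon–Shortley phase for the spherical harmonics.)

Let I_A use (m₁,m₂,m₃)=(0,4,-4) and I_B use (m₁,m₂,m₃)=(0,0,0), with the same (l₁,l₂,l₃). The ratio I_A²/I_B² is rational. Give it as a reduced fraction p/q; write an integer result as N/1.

33/49

l's match ⇒ only the (l;m) 3-j factors differ between A and B.
A: triangle coeff Δ(1,6,7) = 1/1365; Σ_t [0,0]: t=0:+1/7257600 = 1/7257600; (3j)²=11/455 [(1 6 7; 0 4 -4)], sign=-1
B: triangle coeff Δ(1,6,7) = 1/1365; Σ_t [0,0]: t=0:+1/518400 = 1/518400; (3j)²=7/195 [(1 6 7; 0 0 0)], sign=-1
I_A²/I_B² = (11/455)/(7/195) = 33/49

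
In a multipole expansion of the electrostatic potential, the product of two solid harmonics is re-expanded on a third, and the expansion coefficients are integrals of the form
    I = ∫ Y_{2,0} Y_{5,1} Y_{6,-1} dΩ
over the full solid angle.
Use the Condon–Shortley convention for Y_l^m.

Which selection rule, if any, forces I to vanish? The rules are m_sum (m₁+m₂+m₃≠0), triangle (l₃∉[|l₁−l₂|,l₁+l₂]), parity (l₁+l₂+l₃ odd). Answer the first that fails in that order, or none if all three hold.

parity

azimuthal sum: 0 + 1 − 1 = 0  ✓
3 ≤ 6 ≤ 7 (triangle on l)  ✓
L = 2 + 5 + 6 = 13 (odd)  ✗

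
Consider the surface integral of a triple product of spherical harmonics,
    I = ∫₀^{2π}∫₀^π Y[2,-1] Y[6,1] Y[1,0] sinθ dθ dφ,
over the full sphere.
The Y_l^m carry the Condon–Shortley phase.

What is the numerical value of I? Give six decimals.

0.000000

|2−6|≤1≤2+6 violated ⇒ I = 0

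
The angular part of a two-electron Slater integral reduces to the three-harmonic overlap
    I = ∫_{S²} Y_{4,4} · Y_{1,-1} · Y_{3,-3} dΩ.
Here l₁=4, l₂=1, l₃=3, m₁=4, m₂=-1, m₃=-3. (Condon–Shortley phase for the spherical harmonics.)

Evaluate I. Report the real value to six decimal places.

Checks pass: Σm=0; 8 even; l₃=3∈[3,5].
(2·4+1)(2·1+1)(2·3+1) = 189
Δ: 2! 6! 0! / 9! → 1/252
sum: t=1:−1/36 = -1/36
3j²(4 1 3; 0 0 0) = Δ·Π!·Σ² = 4/63  (sign +1)
sum: t=0:+1/1440 = 1/1440
3j²(4 1 3; 4 -1 -3) = Δ·Π!·Σ² = 1/9  (sign +1)
combine: 4πI² = 189·4/63·1/9 = 4/3
take √, sign +1: I = 0.32573501

0.325735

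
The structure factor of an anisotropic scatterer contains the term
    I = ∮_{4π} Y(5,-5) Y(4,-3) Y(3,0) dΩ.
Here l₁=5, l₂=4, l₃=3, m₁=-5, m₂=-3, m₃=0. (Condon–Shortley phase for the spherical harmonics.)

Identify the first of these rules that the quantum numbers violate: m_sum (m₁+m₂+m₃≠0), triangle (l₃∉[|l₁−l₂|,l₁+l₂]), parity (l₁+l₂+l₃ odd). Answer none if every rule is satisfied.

m_sum

Σmᵢ = -8  ✗
l₃∈[|l₁−l₂|,l₁+l₂]=[1,9], have l₃=3
Σlᵢ = 12 ⇒ even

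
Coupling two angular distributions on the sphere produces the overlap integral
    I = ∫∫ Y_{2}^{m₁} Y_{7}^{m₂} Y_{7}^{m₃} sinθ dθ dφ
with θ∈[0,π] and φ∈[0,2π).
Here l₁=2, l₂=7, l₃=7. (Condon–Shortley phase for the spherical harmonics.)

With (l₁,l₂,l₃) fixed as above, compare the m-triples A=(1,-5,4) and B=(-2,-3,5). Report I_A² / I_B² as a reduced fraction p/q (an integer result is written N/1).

81/44

l's match ⇒ only the (l;m) 3-j factors differ between A and B.
A: triangle coeff Δ(2,7,7) = 1/185640; Σ_t [0,1]: t=0:+1/14515200 t=1:−1/79833600 = 1/17740800; (3j)²=729/30940 [(2 7 7; 1 -5 4)], sign=-1
B: triangle coeff Δ(2,7,7) = 1/185640; Σ_t [2,2]: t=2:+1/29030400 = 1/29030400; (3j)²=99/7735 [(2 7 7; -2 -3 5)], sign=+1
I_A²/I_B² = (729/30940)/(99/7735) = 81/44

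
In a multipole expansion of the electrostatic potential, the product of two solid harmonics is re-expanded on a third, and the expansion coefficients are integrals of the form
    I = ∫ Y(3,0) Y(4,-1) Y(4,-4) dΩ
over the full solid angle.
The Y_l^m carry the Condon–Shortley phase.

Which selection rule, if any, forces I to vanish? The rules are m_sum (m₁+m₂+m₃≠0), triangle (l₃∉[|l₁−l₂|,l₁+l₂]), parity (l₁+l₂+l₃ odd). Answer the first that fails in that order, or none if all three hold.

m_sum

Σmᵢ = -5  ✗
l₃∈[|l₁−l₂|,l₁+l₂]=[1,7], have l₃=4
Σlᵢ = 11 ⇒ odd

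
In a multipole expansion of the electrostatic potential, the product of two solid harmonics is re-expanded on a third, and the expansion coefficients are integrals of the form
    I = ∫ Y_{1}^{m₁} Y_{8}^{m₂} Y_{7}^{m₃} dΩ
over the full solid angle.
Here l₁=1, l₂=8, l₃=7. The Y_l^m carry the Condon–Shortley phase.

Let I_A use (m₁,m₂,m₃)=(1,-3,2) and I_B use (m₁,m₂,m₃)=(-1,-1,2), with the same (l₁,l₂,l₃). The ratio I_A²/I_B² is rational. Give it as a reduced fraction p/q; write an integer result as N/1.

55/21

Shared (l₁,l₂,l₃)=(1,8,7): N and (l;000)² cancel in I_A²/I_B².
A: Δ = 2!·0!·14!/17! = 1/2040; Racah Σ t=0..0: t=0:+1/87091200 = 1/87091200; ⇒ 3j(1 8 7; 1 -3 2)² = 11/408, sgn -1
B: Δ = 2!·0!·14!/17! = 1/2040; Racah Σ t=2..2: t=2:+1/87091200 = 1/87091200; ⇒ 3j(1 8 7; -1 -1 2)² = 7/680, sgn -1
I_A²/I_B² = (11/408)/(7/680) = 55/21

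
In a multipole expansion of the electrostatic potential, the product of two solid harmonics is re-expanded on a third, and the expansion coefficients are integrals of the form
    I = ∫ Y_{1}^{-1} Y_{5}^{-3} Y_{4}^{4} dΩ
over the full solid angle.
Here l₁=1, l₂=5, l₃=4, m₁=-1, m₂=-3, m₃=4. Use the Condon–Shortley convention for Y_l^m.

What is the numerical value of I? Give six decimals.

-0.049106

Rules hold: Σm=0, L=10 even, 4≤4≤6.
N = 3·11·9 = 297
Δ = 2!·0!·8!/11! = 1/495
Racah Σ t=1..1: t=1:−1/576 = -1/576
⇒ 3j(1 5 4; 0 0 0)² = 5/99, sgn -1
Racah Σ t=2..2: t=2:+1/80640 = 1/80640
⇒ 3j(1 5 4; -1 -3 4)² = 1/495, sgn +1
4πI² = N·(3j₀)²·(3jₘ)² = 1/33
I = -1·√(0.030303/4π) = -0.04910640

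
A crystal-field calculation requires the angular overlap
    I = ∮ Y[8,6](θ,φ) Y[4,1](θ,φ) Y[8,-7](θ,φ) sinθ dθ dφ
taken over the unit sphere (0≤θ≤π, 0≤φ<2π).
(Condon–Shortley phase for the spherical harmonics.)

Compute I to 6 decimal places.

Rules hold: Σm=0, L=20 even, 4≤8≤12.
N = 17·9·17 = 2601
Δ = 4!·12!·4!/21! = 1/185175900
Racah Σ t=0..4: t=0:+1/557383680 t=1:−1/21772800 t=2:+1/8294400 t=3:−1/21772800 t=4:+1/557383680 = 1/30965760
⇒ 3j(8 4 8; 0 0 0)² = 36/4199, sgn +1
Racah Σ t=1..2: t=1:−1/5748019200 t=2:+1/11496038400 = -1/11496038400
⇒ 3j(8 4 8; 6 1 -7)² = 13/1938, sgn +1
4πI² = N·(3j₀)²·(3jₘ)² = 54/361
I = +1·√(0.149584/4π) = 0.10910342

0.109103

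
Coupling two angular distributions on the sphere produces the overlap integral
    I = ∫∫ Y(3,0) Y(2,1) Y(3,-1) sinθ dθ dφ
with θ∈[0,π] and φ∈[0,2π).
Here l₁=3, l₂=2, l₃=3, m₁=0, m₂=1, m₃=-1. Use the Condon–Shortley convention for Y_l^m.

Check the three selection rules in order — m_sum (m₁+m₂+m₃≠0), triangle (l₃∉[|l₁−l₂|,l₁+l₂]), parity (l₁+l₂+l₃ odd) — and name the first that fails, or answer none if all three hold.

m₁+m₂+m₃ = 0 + 1 − 1 = 0  ✓
triangle: |3−2|=1 ≤ l₃=3 ≤ 3+2=5  ✓
parity: l₁+l₂+l₃ = 8 is even  ✓

none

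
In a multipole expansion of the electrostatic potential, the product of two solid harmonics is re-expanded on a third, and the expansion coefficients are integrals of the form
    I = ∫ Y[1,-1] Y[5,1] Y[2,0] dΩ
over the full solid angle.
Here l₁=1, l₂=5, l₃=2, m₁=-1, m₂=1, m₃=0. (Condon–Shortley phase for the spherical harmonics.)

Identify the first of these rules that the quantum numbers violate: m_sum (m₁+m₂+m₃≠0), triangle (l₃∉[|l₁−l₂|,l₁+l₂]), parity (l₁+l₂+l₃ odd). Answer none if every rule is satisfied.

triangle

azimuthal sum: -1 + 1 + 0 = 0  ✓
4 ≤ 2 ≤ 6 (triangle on l)  ✗
L = 1 + 5 + 2 = 8 (even)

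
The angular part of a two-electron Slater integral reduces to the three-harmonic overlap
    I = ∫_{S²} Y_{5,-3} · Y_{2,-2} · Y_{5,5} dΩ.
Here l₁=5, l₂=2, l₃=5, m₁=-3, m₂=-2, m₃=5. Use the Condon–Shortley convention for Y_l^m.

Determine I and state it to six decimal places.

m-sum 0 ✓  L=12 even ✓  3≤5≤7 ✓
Π(2lᵢ+1) = 11×5×11 = 605
triangle coeff Δ(5,2,5) = 1/38610
Σ_t [0,2]: t=0:+1/2880 t=1:−1/576 t=2:+1/2880 = -1/960
(3j)²=10/429 [(5 2 5; 0 0 0)], sign=+1
Σ_t [0,0]: t=0:+1/161280 = 1/161280
(3j)²=1/143 [(5 2 5; -3 -2 5)], sign=+1
⇒ 4πI² = 50/507
I = (+1)√(50/507/(4π)) = 0.08858824

0.088588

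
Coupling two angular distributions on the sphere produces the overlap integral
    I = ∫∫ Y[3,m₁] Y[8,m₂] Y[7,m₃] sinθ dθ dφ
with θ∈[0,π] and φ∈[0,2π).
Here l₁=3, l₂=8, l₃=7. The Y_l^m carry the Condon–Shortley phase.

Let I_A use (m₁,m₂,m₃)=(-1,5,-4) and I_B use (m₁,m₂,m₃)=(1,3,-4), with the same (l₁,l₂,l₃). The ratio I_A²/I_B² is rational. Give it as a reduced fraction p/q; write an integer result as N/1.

Shared (l₁,l₂,l₃)=(3,8,7): N and (l;000)² cancel in I_A²/I_B².
A: Δ = 4!·2!·12!/19! = 1/5290740; Racah Σ t=2..4: t=2:+1/319334400 t=3:−1/43545600 t=4:+1/104509440 = -59/5748019200; ⇒ 3j(3 8 7; -1 5 -4)² = 3481/406980, sgn +1
B: Δ = 4!·2!·12!/19! = 1/5290740; Racah Σ t=0..2: t=0:+1/1916006400 t=1:−1/43545600 t=2:+1/17418240 = 67/1916006400; ⇒ 3j(3 8 7; 1 3 -4)² = 4489/352716, sgn -1
I_A²/I_B² = (3481/406980)/(4489/352716) = 45253/67335

45253/67335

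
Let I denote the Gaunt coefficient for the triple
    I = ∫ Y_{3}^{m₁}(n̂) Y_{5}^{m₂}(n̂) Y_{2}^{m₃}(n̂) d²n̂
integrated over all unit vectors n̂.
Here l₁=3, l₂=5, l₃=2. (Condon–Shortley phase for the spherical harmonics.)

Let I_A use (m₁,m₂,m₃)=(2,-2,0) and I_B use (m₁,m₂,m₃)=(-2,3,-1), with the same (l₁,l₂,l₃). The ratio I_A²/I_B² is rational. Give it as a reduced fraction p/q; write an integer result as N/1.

l's match ⇒ only the (l;m) 3-j factors differ between A and B.
A: triangle coeff Δ(3,5,2) = 1/2310; Σ_t [1,1]: t=1:−1/480 = -1/480; (3j)²=3/110 [(3 5 2; 2 -2 0)], sign=-1
B: triangle coeff Δ(3,5,2) = 1/2310; Σ_t [5,5]: t=5:−1/720 = -1/720; (3j)²=8/165 [(3 5 2; -2 3 -1)], sign=+1
I_A²/I_B² = (3/110)/(8/165) = 9/16

9/16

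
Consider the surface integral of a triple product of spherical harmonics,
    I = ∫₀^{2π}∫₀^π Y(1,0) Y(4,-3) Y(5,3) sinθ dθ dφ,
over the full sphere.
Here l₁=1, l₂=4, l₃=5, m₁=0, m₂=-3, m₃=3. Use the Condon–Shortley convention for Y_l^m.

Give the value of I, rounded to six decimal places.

Checks pass: Σm=0; 10 even; l₃=5∈[3,5].
(2·1+1)(2·4+1)(2·5+1) = 297
Δ: 0! 2! 8! / 11! → 1/495
sum: t=0:+1/576 = 1/576
3j²(1 4 5; 0 0 0) = Δ·Π!·Σ² = 5/99  (sign -1)
sum: t=0:+1/5040 = 1/5040
3j²(1 4 5; 0 -3 3) = Δ·Π!·Σ² = 16/495  (sign +1)
combine: 4πI² = 297·5/99·16/495 = 16/33
take √, sign -1: I = -0.19642560

-0.196426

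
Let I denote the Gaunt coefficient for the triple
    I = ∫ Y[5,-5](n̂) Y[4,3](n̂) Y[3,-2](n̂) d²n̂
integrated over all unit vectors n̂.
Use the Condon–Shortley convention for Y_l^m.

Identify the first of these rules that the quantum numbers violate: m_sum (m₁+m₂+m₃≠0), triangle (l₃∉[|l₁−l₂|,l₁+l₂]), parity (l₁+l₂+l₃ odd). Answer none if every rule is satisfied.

m_sum

m₁+m₂+m₃ = -5 + 3 − 2 = -4  ✗
triangle: |5−4|=1 ≤ l₃=3 ≤ 5+4=9
parity: l₁+l₂+l₃ = 12 is even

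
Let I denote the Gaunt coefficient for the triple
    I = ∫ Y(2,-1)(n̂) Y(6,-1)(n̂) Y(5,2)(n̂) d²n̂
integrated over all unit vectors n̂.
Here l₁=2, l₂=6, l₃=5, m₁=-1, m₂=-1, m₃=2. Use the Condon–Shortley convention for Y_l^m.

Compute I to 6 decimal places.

0.000000

L=13 odd ⇒ parity kills the (l;000) factor ⇒ I = 0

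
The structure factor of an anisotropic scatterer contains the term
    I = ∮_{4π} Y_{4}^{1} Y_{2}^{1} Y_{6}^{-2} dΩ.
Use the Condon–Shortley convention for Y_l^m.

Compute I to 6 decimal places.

0.238034

Rules hold: Σm=0, L=12 even, 2≤6≤6.
N = 9·5·13 = 585
Δ = 0!·8!·4!/13! = 1/6435
Racah Σ t=0..0: t=0:+1/2304 = 1/2304
⇒ 3j(4 2 6; 0 0 0)² = 5/143, sgn +1
Racah Σ t=0..0: t=0:+1/4320 = 1/4320
⇒ 3j(4 2 6; 1 1 -2)² = 224/6435, sgn +1
4πI² = N·(3j₀)²·(3jₘ)² = 1120/1573
I = +1·√(0.712015/4π) = 0.23803440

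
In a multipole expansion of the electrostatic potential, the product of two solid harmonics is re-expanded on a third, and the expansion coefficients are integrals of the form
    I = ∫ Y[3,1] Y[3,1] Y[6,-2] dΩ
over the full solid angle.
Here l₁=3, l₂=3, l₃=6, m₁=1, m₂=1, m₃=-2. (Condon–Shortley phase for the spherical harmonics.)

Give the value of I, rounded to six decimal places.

Checks pass: Σm=0; 12 even; l₃=6∈[0,6].
(2·3+1)(2·3+1)(2·6+1) = 637
Δ: 0! 6! 6! / 13! → 1/12012
sum: t=0:+1/1296 = 1/1296
3j²(3 3 6; 0 0 0) = Δ·Π!·Σ² = 100/3003  (sign +1)
sum: t=0:+1/2304 = 1/2304
3j²(3 3 6; 1 1 -2) = Δ·Π!·Σ² = 5/143  (sign +1)
combine: 4πI² = 637·100/3003·5/143 = 3500/4719
take √, sign +1: I = 0.24294284

0.242943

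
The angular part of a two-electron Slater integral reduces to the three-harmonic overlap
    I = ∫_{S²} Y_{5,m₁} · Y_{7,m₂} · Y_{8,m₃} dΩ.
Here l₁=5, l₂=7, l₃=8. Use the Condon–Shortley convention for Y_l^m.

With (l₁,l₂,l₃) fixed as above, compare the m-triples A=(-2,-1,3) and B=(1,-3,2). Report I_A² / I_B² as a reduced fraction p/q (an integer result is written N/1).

Same 5,7,8: normalisation and zero-m 3j drop out of the ratio.
A: Δ: 4! 6! 10! / 21! → 1/814773960; sum: t=1:−1/62208000 t=2:+1/8294400 t=3:−1/8709120 t=4:+1/69672960 = 1/248832000; 3j²(5 7 8; -2 -1 3) = Δ·Π!·Σ² = 7/83980  (sign -1)
B: Δ: 4! 6! 10! / 21! → 1/814773960; sum: t=0:+1/19906560 t=1:−1/6531840 t=2:+1/15482880 t=3:−1/261273600 t=4:+1/62705664000 = -377/8957952000; 3j²(5 7 8; 1 -3 2) = Δ·Π!·Σ² = 10933/1279080  (sign -1)
I_A²/I_B² = (7/83980)/(10933/1279080) = 1386/142129

1386/142129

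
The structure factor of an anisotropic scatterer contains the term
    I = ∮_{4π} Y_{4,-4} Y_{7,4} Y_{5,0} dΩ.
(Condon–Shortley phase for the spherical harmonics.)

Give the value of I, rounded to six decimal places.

Checks pass: Σm=0; 16 even; l₃=5∈[3,11].
(2·4+1)(2·7+1)(2·5+1) = 1485
Δ: 6! 2! 8! / 17! → 1/6126120
sum: t=2:+1/69120 t=3:−1/20736 t=4:+1/69120 = -1/51840
3j²(4 7 5; 0 0 0) = Δ·Π!·Σ² = 280/21879  (sign +1)
sum: t=6:+1/1036800 = 1/1036800
3j²(4 7 5; -4 4 0) = Δ·Π!·Σ² = 14/663  (sign -1)
combine: 4πI² = 1485·280/21879·14/663 = 19600/48841
take √, sign -1: I = -0.17870258

-0.178703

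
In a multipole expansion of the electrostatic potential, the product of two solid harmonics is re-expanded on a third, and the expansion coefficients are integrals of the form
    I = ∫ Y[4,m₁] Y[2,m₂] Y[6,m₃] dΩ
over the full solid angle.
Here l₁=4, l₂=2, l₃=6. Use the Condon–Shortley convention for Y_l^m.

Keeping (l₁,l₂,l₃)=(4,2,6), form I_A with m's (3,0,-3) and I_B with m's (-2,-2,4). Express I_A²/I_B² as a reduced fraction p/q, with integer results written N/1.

l's match ⇒ only the (l;m) 3-j factors differ between A and B.
A: triangle coeff Δ(4,2,6) = 1/6435; Σ_t [0,0]: t=0:+1/20160 = 1/20160; (3j)²=12/715 [(4 2 6; 3 0 -3)], sign=-1
B: triangle coeff Δ(4,2,6) = 1/6435; Σ_t [0,0]: t=0:+1/34560 = 1/34560; (3j)²=14/429 [(4 2 6; -2 -2 4)], sign=+1
I_A²/I_B² = (12/715)/(14/429) = 18/35

18/35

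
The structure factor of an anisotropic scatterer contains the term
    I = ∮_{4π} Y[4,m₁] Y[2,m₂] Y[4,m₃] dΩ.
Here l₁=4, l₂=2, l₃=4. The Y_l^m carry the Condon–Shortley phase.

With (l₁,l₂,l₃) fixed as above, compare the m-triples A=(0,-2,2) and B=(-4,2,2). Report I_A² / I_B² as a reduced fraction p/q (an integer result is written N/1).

45/14

l's match ⇒ only the (l;m) 3-j factors differ between A and B.
A: triangle coeff Δ(4,2,4) = 1/13860; Σ_t [0,0]: t=0:+1/192 = 1/192; (3j)²=3/77 [(4 2 4; 0 -2 2)], sign=+1
B: triangle coeff Δ(4,2,4) = 1/13860; Σ_t [2,2]: t=2:+1/2880 = 1/2880; (3j)²=2/165 [(4 2 4; -4 2 2)], sign=+1
I_A²/I_B² = (3/77)/(2/165) = 45/14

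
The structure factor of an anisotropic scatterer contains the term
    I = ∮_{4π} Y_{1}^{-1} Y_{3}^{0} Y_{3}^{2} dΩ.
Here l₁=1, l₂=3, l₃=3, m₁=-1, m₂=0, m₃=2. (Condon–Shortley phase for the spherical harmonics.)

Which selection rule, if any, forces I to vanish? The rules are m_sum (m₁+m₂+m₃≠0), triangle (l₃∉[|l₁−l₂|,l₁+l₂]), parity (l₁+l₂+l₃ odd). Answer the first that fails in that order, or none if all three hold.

m_sum

azimuthal sum: -1 + 0 + 2 = 1  ✗
2 ≤ 3 ≤ 4 (triangle on l)
L = 1 + 3 + 3 = 7 (odd)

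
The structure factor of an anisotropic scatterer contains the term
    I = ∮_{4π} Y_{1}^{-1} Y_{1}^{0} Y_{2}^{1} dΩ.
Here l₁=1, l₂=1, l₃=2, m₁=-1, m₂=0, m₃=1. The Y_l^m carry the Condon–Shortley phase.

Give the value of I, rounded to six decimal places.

-0.218510

m-sum 0 ✓  L=4 even ✓  0≤2≤2 ✓
Π(2lᵢ+1) = 3×3×5 = 45
triangle coeff Δ(1,1,2) = 1/30
Σ_t [0,0]: t=0:+1/1 = 1/1
(3j)²=2/15 [(1 1 2; 0 0 0)], sign=+1
Σ_t [0,0]: t=0:+1/2 = 1/2
(3j)²=1/10 [(1 1 2; -1 0 1)], sign=-1
⇒ 4πI² = 3/5
I = (-1)√(3/5/(4π)) = -0.21850969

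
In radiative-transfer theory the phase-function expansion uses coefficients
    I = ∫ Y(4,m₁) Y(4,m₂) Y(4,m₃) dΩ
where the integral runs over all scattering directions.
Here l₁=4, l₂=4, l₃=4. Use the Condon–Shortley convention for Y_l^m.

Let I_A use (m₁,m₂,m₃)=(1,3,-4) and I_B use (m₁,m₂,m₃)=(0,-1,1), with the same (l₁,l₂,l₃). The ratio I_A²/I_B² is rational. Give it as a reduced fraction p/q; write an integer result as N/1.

490/81

Same 4,4,4: normalisation and zero-m 3j drop out of the ratio.
A: Δ: 4! 4! 4! / 13! → 1/450450; sum: t=3:−1/3456 = -1/3456; 3j²(4 4 4; 1 3 -4) = Δ·Π!·Σ² = 35/1287  (sign -1)
B: Δ: 4! 4! 4! / 13! → 1/450450; sum: t=0:+1/3456 t=1:−1/144 t=2:+1/96 t=3:−1/864 = 1/384; 3j²(4 4 4; 0 -1 1) = Δ·Π!·Σ² = 9/2002  (sign -1)
I_A²/I_B² = (35/1287)/(9/2002) = 490/81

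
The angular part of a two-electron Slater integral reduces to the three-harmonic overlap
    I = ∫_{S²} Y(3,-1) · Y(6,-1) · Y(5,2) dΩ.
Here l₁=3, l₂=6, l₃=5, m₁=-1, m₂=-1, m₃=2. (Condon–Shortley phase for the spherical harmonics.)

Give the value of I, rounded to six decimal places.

Checks pass: Σm=0; 14 even; l₃=5∈[3,9].
(2·3+1)(2·6+1)(2·5+1) = 1001
Δ: 4! 2! 8! / 15! → 1/675675
sum: t=1:−1/8640 t=2:+1/2304 t=3:−1/8640 = 7/34560
3j²(3 6 5; 0 0 0) = Δ·Π!·Σ² = 7/429  (sign -1)
sum: t=2:+1/5760 t=3:−1/8640 t=4:+1/241920 = 1/16128
3j²(3 6 5; -1 -1 2) = Δ·Π!·Σ² = 5/1001  (sign -1)
combine: 4πI² = 1001·7/429·5/1001 = 35/429
take √, sign +1: I = 0.08057502

0.080575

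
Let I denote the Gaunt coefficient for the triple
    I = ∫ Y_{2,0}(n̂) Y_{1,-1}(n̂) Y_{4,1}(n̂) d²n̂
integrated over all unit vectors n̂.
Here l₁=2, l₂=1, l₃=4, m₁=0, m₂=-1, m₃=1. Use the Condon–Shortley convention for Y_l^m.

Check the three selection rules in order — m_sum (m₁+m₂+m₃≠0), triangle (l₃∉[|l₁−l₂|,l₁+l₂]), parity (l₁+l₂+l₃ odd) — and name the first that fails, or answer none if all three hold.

m₁+m₂+m₃ = 0 − 1 + 1 = 0  ✓
triangle: |2−1|=1 ≤ l₃=4 ≤ 2+1=3  ✗
parity: l₁+l₂+l₃ = 7 is odd

triangle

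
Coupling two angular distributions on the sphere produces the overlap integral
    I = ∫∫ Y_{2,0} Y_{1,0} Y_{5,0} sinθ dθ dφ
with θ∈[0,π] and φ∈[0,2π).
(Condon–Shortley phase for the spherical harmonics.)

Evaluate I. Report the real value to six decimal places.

triangle: need 1≤l₃≤3, have 5; I=0

0.000000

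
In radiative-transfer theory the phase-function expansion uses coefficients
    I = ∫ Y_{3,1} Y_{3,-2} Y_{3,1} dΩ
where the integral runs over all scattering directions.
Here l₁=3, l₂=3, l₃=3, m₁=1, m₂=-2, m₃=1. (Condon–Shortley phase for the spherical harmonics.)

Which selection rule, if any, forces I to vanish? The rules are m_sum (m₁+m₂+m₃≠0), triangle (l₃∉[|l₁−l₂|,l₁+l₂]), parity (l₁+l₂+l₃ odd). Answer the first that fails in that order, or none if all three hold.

parity

m₁+m₂+m₃ = 1 − 2 + 1 = 0  ✓
triangle: |3−3|=0 ≤ l₃=3 ≤ 3+3=6  ✓
parity: l₁+l₂+l₃ = 9 is odd  ✗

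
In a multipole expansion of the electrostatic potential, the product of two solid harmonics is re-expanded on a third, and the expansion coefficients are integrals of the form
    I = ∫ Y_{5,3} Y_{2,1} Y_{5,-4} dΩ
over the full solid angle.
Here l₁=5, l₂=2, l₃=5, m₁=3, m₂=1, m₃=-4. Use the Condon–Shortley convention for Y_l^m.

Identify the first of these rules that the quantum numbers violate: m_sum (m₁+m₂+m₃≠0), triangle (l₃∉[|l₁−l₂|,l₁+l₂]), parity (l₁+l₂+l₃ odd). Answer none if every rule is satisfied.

Σmᵢ = 0  ✓
l₃∈[|l₁−l₂|,l₁+l₂]=[3,7], have l₃=5  ✓
Σlᵢ = 12 ⇒ even  ✓

none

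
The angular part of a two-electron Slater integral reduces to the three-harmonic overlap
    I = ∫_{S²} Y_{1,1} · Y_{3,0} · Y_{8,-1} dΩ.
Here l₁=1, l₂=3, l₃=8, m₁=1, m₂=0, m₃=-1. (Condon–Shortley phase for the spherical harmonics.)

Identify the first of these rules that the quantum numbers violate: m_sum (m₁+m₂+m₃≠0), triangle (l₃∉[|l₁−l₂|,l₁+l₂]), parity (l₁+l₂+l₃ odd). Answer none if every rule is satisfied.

m₁+m₂+m₃ = 1 + 0 − 1 = 0  ✓
triangle: |1−3|=2 ≤ l₃=8 ≤ 1+3=4  ✗
parity: l₁+l₂+l₃ = 12 is even

triangle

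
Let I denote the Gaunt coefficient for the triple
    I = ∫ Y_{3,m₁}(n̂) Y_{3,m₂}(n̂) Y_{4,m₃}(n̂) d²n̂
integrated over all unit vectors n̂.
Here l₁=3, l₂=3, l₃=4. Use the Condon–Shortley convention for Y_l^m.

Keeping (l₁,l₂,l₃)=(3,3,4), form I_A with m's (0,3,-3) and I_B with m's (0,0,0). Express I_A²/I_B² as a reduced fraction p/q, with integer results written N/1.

Same 3,3,4: normalisation and zero-m 3j drop out of the ratio.
A: Δ: 2! 4! 4! / 11! → 1/34650; sum: t=2:+1/288 = 1/288; 3j²(3 3 4; 0 3 -3) = Δ·Π!·Σ² = 1/22  (sign -1)
B: Δ: 2! 4! 4! / 11! → 1/34650; sum: t=0:+1/72 t=1:−1/16 t=2:+1/72 = -5/144; 3j²(3 3 4; 0 0 0) = Δ·Π!·Σ² = 2/77  (sign -1)
I_A²/I_B² = (1/22)/(2/77) = 7/4

7/4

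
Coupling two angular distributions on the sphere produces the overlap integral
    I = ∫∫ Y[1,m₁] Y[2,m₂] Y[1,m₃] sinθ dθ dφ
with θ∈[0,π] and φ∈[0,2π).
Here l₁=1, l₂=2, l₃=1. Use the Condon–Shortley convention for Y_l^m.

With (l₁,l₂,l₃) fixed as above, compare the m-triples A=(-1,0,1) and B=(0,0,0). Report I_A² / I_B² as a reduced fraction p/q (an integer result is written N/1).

Shared (l₁,l₂,l₃)=(1,2,1): N and (l;000)² cancel in I_A²/I_B².
A: Δ = 2!·0!·2!/5! = 1/30; Racah Σ t=2..2: t=2:+1/4 = 1/4; ⇒ 3j(1 2 1; -1 0 1)² = 1/30, sgn +1
B: Δ = 2!·0!·2!/5! = 1/30; Racah Σ t=1..1: t=1:−1/1 = -1/1; ⇒ 3j(1 2 1; 0 0 0)² = 2/15, sgn +1
I_A²/I_B² = (1/30)/(2/15) = 1/4

1/4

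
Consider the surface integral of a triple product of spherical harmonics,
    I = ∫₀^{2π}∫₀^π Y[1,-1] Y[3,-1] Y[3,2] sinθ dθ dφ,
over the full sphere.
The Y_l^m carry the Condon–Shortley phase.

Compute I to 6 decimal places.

0.000000

L=7 odd ⇒ parity kills the (l;000) factor ⇒ I = 0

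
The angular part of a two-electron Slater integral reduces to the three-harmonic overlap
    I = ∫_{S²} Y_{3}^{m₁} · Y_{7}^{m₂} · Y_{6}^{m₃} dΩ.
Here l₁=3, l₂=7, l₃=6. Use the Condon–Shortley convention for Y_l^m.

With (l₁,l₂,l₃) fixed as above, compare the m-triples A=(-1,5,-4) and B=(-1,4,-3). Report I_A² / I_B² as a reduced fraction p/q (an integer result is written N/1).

841/2430

Shared (l₁,l₂,l₃)=(3,7,6): N and (l;000)² cancel in I_A²/I_B².
A: Δ = 4!·2!·10!/17! = 1/2042040; Racah Σ t=2..4: t=2:+1/29030400 t=3:−1/2177280 t=4:+1/3870720 = -29/174182400; ⇒ 3j(3 7 6; -1 5 -4)² = 841/185640, sgn -1
B: Δ = 4!·2!·10!/17! = 1/2042040; Racah Σ t=2..4: t=2:+1/2903040 t=3:−1/483840 t=4:+1/1451520 = -1/967680; ⇒ 3j(3 7 6; -1 4 -3)² = 81/6188, sgn +1
I_A²/I_B² = (841/185640)/(81/6188) = 841/2430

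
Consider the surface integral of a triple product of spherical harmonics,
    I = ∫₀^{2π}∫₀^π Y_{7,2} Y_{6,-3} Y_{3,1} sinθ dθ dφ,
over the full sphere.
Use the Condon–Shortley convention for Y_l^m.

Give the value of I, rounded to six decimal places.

-0.122872

m-sum 0 ✓  L=16 even ✓  1≤3≤13 ✓
Π(2lᵢ+1) = 15×13×7 = 1365
triangle coeff Δ(7,6,3) = 1/2042040
Σ_t [4,6]: t=4:+1/207360 t=5:−1/57600 t=6:+1/207360 = -1/129600
(3j)²=168/12155 [(7 6 3; 0 0 0)], sign=+1
Σ_t [1,3]: t=1:−1/17418240 t=2:+1/483840 t=3:−1/241920 = -37/17418240
(3j)²=1369/136136 [(7 6 3; 2 -3 1)], sign=-1
⇒ 4πI² = 86247/454597
I = (-1)√(86247/454597/(4π)) = -0.12287224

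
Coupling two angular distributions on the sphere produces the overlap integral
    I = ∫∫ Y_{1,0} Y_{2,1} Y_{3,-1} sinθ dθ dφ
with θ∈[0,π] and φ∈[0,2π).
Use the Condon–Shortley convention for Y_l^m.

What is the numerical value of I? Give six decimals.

-0.233597

Checks pass: Σm=0; 6 even; l₃=3∈[1,3].
(2·1+1)(2·2+1)(2·3+1) = 105
Δ: 0! 2! 4! / 7! → 1/105
sum: t=0:+1/4 = 1/4
3j²(1 2 3; 0 0 0) = Δ·Π!·Σ² = 3/35  (sign -1)
sum: t=0:+1/6 = 1/6
3j²(1 2 3; 0 1 -1) = Δ·Π!·Σ² = 8/105  (sign +1)
combine: 4πI² = 105·3/35·8/105 = 24/35
take √, sign -1: I = -0.23359668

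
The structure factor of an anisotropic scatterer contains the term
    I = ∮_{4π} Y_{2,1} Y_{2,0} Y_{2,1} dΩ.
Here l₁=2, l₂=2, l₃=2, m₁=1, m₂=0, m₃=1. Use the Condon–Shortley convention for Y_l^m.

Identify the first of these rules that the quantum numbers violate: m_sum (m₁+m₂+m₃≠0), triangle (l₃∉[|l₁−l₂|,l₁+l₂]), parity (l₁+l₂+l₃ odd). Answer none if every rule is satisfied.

m_sum

azimuthal sum: 1 + 0 + 1 = 2  ✗
0 ≤ 2 ≤ 4 (triangle on l)
L = 2 + 2 + 2 = 6 (even)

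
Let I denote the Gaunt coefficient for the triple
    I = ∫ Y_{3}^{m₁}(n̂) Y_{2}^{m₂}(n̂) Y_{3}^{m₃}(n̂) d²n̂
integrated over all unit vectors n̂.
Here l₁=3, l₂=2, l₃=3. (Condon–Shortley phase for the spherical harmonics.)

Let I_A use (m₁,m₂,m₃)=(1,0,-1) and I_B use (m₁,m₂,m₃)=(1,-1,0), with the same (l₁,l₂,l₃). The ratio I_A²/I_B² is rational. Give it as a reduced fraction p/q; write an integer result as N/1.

Same 3,2,3: normalisation and zero-m 3j drop out of the ratio.
A: Δ: 2! 4! 2! / 9! → 1/3780; sum: t=0:+1/16 t=1:−1/6 t=2:+1/96 = -3/32; 3j²(3 2 3; 1 0 -1) = Δ·Π!·Σ² = 3/140  (sign -1)
B: Δ: 2! 4! 2! / 9! → 1/3780; sum: t=0:+1/8 t=1:−1/12 = 1/24; 3j²(3 2 3; 1 -1 0) = Δ·Π!·Σ² = 1/210  (sign -1)
I_A²/I_B² = (3/140)/(1/210) = 9/2

9/2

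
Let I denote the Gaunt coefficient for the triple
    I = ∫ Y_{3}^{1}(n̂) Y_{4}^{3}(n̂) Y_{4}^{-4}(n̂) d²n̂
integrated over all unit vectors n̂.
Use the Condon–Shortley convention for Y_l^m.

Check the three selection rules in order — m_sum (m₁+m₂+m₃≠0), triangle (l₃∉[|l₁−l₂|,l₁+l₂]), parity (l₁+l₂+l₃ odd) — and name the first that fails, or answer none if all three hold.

parity

azimuthal sum: 1 + 3 − 4 = 0  ✓
1 ≤ 4 ≤ 7 (triangle on l)  ✓
L = 3 + 4 + 4 = 11 (odd)  ✗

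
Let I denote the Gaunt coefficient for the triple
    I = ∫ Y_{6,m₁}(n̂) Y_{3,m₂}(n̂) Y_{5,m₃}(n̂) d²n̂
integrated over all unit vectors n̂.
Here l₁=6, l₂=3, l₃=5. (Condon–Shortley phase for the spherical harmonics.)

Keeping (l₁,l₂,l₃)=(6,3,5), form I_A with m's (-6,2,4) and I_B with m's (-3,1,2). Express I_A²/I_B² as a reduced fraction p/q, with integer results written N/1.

11/6

Same 6,3,5: normalisation and zero-m 3j drop out of the ratio.
A: Δ: 4! 8! 2! / 15! → 1/675675; sum: t=4:+1/967680 = 1/967680; 3j²(6 3 5; -6 2 4) = Δ·Π!·Σ² = 3/91  (sign -1)
B: Δ: 4! 8! 2! / 15! → 1/675675; sum: t=2:+1/40320 t=3:−1/8640 t=4:+1/34560 = -1/16128; 3j²(6 3 5; -3 1 2) = Δ·Π!·Σ² = 18/1001  (sign +1)
I_A²/I_B² = (3/91)/(18/1001) = 11/6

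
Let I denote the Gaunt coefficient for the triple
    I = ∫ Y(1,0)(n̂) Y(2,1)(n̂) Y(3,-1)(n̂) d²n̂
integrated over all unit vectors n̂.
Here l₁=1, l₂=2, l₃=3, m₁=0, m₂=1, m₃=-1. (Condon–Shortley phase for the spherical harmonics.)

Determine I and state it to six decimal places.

-0.233597

Rules hold: Σm=0, L=6 even, 1≤3≤3.
N = 3·5·7 = 105
Δ = 0!·2!·4!/7! = 1/105
Racah Σ t=0..0: t=0:+1/4 = 1/4
⇒ 3j(1 2 3; 0 0 0)² = 3/35, sgn -1
Racah Σ t=0..0: t=0:+1/6 = 1/6
⇒ 3j(1 2 3; 0 1 -1)² = 8/105, sgn +1
4πI² = N·(3j₀)²·(3jₘ)² = 24/35
I = -1·√(0.685714/4π) = -0.23359668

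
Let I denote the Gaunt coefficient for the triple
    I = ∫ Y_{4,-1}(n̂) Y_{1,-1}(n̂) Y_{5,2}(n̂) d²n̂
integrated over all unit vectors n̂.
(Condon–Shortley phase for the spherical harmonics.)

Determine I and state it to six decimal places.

0.225034

m-sum 0 ✓  L=10 even ✓  3≤5≤5 ✓
Π(2lᵢ+1) = 9×3×11 = 297
triangle coeff Δ(4,1,5) = 1/495
Σ_t [0,0]: t=0:+1/576 = 1/576
(3j)²=5/99 [(4 1 5; 0 0 0)], sign=-1
Σ_t [0,0]: t=0:+1/1440 = 1/1440
(3j)²=7/165 [(4 1 5; -1 -1 2)], sign=-1
⇒ 4πI² = 7/11
I = (+1)√(7/11/(4π)) = 0.22503380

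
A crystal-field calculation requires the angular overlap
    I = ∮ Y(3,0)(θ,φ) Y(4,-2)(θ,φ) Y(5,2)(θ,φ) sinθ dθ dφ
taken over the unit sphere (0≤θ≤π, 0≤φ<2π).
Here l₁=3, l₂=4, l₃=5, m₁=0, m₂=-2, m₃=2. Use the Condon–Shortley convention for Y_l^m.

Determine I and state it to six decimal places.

Rules hold: Σm=0, L=12 even, 1≤5≤7.
N = 7·9·11 = 693
Δ = 2!·4!·6!/13! = 1/180180
Racah Σ t=0..2: t=0:+1/576 t=1:−1/144 t=2:+1/576 = -1/288
⇒ 3j(3 4 5; 0 0 0)² = 20/1001, sgn +1
Racah Σ t=0..2: t=0:+1/576 t=1:−1/480 t=2:+1/8640 = -1/4320
⇒ 3j(3 4 5; 0 -2 2)² = 1/2145, sgn +1
4πI² = N·(3j₀)²·(3jₘ)² = 12/1859
I = +1·√(0.00645508/4π) = 0.02266449

0.022664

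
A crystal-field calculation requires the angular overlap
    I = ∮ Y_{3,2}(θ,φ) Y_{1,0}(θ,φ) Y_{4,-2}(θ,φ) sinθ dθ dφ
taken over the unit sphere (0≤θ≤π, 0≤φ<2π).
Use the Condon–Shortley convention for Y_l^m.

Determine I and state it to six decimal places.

Checks pass: Σm=0; 8 even; l₃=4∈[2,4].
(2·3+1)(2·1+1)(2·4+1) = 189
Δ: 0! 6! 2! / 9! → 1/252
sum: t=0:+1/36 = 1/36
3j²(3 1 4; 0 0 0) = Δ·Π!·Σ² = 4/63  (sign +1)
sum: t=0:+1/120 = 1/120
3j²(3 1 4; 2 0 -2) = Δ·Π!·Σ² = 1/21  (sign +1)
combine: 4πI² = 189·4/63·1/21 = 4/7
take √, sign +1: I = 0.21324362

0.213244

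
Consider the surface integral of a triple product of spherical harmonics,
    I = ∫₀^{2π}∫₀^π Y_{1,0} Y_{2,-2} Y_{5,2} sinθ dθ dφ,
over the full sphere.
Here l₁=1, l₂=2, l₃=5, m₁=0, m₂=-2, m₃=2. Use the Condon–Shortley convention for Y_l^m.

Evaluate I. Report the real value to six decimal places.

0.000000

triangle: need 1≤l₃≤3, have 5; I=0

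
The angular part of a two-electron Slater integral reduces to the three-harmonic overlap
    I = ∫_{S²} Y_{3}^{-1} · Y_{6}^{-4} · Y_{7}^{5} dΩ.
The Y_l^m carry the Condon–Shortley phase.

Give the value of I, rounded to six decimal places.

-0.082471

m-sum 0 ✓  L=16 even ✓  3≤7≤9 ✓
Π(2lᵢ+1) = 7×13×15 = 1365
triangle coeff Δ(3,6,7) = 1/2042040
Σ_t [0,2]: t=0:+1/207360 t=1:−1/57600 t=2:+1/207360 = -1/129600
(3j)²=168/12155 [(3 6 7; 0 0 0)], sign=+1
Σ_t [0,2]: t=0:+1/3870720 t=1:−1/2177280 t=2:+1/29030400 = -29/174182400
(3j)²=841/185640 [(3 6 7; -1 -4 5)], sign=-1
⇒ 4πI² = 17661/206635
I = (-1)√(17661/206635/(4π)) = -0.08247091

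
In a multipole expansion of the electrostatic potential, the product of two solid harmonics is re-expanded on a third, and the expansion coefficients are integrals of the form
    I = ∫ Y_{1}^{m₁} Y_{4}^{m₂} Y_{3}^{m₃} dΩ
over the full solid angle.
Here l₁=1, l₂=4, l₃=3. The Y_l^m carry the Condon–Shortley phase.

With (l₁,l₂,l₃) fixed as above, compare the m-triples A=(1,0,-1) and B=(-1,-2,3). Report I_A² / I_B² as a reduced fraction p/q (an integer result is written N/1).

6/1

l's match ⇒ only the (l;m) 3-j factors differ between A and B.
A: triangle coeff Δ(1,4,3) = 1/252; Σ_t [0,0]: t=0:+1/96 = 1/96; (3j)²=1/42 [(1 4 3; 1 0 -1)], sign=+1
B: triangle coeff Δ(1,4,3) = 1/252; Σ_t [2,2]: t=2:+1/1440 = 1/1440; (3j)²=1/252 [(1 4 3; -1 -2 3)], sign=+1
I_A²/I_B² = (1/42)/(1/252) = 6/1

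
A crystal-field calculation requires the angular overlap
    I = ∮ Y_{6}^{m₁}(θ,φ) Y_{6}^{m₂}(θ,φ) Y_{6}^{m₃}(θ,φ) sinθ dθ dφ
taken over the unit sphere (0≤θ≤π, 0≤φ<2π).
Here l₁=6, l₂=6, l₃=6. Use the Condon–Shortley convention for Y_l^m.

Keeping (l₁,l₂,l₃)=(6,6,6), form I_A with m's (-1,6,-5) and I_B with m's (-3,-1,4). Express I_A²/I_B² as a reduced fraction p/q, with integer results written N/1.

242/125

Same 6,6,6: normalisation and zero-m 3j drop out of the ratio.
A: Δ: 6! 6! 6! / 19! → 1/325909584; sum: t=6:+1/62208000 = 1/62208000; 3j²(6 6 6; -1 6 -5) = Δ·Π!·Σ² = 77/8398  (sign -1)
B: Δ: 6! 6! 6! / 19! → 1/325909584; sum: t=3:−1/1244160 t=4:+1/691200 t=5:−1/4147200 = 1/2488320; 3j²(6 6 6; -3 -1 4) = Δ·Π!·Σ² = 875/184756  (sign +1)
I_A²/I_B² = (77/8398)/(875/184756) = 242/125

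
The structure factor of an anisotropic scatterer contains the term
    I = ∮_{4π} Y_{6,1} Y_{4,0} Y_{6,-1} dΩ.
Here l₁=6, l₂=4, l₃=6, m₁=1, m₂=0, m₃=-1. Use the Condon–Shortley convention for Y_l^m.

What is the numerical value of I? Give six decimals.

m-sum 0 ✓  L=16 even ✓  2≤6≤10 ✓
Π(2lᵢ+1) = 13×9×13 = 1521
triangle coeff Δ(6,4,6) = 1/15315300
Σ_t [0,4]: t=0:+1/829440 t=1:−1/25920 t=2:+1/9216 t=3:−1/25920 t=4:+1/829440 = 7/207360
(3j)²=28/2431 [(6 4 6; 0 0 0)], sign=+1
Σ_t [0,4]: t=0:+1/414720 t=1:−1/20736 t=2:+1/11520 t=3:−1/51840 t=4:+1/2903040 = 1/45360
(3j)²=1024/153153 [(6 4 6; 1 0 -1)], sign=-1
⇒ 4πI² = 4096/34969
I = (-1)√(4096/34969/(4π)) = -0.09654581

-0.096546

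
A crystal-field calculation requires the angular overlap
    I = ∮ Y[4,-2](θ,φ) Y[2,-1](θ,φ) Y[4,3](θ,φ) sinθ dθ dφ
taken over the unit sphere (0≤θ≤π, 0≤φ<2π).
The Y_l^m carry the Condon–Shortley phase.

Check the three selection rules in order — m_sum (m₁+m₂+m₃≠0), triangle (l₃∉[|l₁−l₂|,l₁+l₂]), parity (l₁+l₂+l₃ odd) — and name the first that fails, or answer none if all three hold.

none

m₁+m₂+m₃ = -2 − 1 + 3 = 0  ✓
triangle: |4−2|=2 ≤ l₃=4 ≤ 4+2=6  ✓
parity: l₁+l₂+l₃ = 10 is even  ✓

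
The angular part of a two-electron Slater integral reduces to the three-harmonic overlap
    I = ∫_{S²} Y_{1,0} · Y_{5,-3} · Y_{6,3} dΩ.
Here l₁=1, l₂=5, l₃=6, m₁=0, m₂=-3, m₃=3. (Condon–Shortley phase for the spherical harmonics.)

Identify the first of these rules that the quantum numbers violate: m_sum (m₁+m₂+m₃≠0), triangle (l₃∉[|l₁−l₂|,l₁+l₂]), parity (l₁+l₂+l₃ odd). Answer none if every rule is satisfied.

m₁+m₂+m₃ = 0 − 3 + 3 = 0  ✓
triangle: |1−5|=4 ≤ l₃=6 ≤ 1+5=6  ✓
parity: l₁+l₂+l₃ = 12 is even  ✓

none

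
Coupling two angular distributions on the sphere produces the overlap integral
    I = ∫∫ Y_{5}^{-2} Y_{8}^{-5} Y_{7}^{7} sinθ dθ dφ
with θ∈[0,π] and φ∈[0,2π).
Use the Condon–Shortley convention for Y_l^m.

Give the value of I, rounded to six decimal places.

-0.146271

m-sum 0 ✓  L=20 even ✓  3≤7≤13 ✓
Π(2lᵢ+1) = 11×17×15 = 2805
triangle coeff Δ(5,8,7) = 1/814773960
Σ_t [1,5]: t=1:−1/87091200 t=2:+1/4976640 t=3:−1/2073600 t=4:+1/4976640 t=5:−1/87091200 = -1/9676800
(3j)²=360/46189 [(5 8 7; 0 0 0)], sign=+1
Σ_t [3,3]: t=3:−1/3135283200 = -1/3135283200
(3j)²=143/11628 [(5 8 7; -2 -5 7)], sign=-1
⇒ 4πI² = 1650/6137
I = (-1)√(1650/6137/(4π)) = -0.14627125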